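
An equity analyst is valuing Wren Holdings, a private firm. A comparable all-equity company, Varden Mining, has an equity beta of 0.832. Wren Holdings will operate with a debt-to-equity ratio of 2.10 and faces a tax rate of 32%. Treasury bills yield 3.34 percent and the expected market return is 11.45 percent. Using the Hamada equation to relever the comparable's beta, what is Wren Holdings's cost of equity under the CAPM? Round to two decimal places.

19.72%

β_L = β_U × [1 + (1 − t)(D/E)] = 0.832 × [1 + (1 − 0.32) × 2.10]
    = 0.832 × [1 + 0.68 × 2.10] = 0.832 × 2.4280 = 2.0201
MRP = 11.45% − 3.34% = 8.11%
E(R) = R_f + β_L × MRP = 3.34% + 2.0201 × 8.11% = 19.72%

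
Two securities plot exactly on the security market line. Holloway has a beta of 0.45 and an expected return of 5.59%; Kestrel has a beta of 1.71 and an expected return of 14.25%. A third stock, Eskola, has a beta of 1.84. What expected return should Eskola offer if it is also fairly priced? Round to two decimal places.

15.14%

MRP (SML slope) = (14.25% − 5.59%) / (1.71 − 0.45) = 8.66% / 1.26 = 6.8730%
R_f (intercept) = 5.59% − 0.45 × 6.8730% = 2.4972%
E(R_Eskola) = R_f + β × MRP = 2.4972% + 1.84 × 6.8730% = 15.14%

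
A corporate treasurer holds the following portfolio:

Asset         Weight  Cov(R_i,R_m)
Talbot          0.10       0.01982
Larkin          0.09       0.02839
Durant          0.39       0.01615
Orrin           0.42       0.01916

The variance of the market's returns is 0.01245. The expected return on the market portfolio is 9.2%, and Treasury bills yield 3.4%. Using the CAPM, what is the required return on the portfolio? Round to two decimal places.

β_Talbot = 0.01982 / 0.01245 = 1.5920
β_Larkin = 0.02839 / 0.01245 = 2.2803
β_Durant = 0.01615 / 0.01245 = 1.2972
β_Orrin = 0.01916 / 0.01245 = 1.5390
β_P = Σ w_i β_i = 0.10×1.5920 + 0.09×2.2803 + 0.39×1.2972 + 0.42×1.5390 = 1.5167
MRP = 9.2% − 3.4% = 5.80%
E(R_P) = R_f + β_P × MRP = 3.4% + 1.5167 × 5.8% = 12.20%

12.20%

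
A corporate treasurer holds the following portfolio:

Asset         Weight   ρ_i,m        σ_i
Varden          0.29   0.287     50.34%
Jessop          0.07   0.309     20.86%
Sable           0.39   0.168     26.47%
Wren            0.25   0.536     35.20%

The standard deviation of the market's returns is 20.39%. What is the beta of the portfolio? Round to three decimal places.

β_Varden = 0.287 × 50.34% / 20.39% = 0.7086
β_Jessop = 0.309 × 20.86% / 20.39% = 0.3161
β_Sable = 0.168 × 26.47% / 20.39% = 0.2181
β_Wren = 0.536 × 35.20% / 20.39% = 0.9253
β_P = Σ w_i β_i = 0.29×0.7086 + 0.07×0.3161 + 0.39×0.2181 + 0.25×0.9253 = 0.5440

0.544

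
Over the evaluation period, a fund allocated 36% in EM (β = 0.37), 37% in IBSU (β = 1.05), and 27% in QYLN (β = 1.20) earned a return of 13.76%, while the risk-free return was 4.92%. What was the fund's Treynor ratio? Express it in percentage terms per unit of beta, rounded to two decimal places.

β_P = 0.36×0.37 + 0.37×1.05 + 0.27×1.20 = 0.8457
Treynor = (R_P − R_f) / β_P = (13.76% − 4.92%) / 0.8457 = 8.84% / 0.8457 = 10.45%

10.45%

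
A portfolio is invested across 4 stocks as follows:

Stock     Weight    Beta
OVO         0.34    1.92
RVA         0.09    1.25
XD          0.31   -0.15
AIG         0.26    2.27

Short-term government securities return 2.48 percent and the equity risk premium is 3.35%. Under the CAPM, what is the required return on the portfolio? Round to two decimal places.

6.87%

β_P = Σ w_i β_i = 0.34×1.92 + 0.09×1.25 + 0.31×-0.15 + 0.26×2.27 = 1.3090
E(R_P) = R_f + β_P × MRP = 2.48% + 1.3090 × 3.35% = 6.87%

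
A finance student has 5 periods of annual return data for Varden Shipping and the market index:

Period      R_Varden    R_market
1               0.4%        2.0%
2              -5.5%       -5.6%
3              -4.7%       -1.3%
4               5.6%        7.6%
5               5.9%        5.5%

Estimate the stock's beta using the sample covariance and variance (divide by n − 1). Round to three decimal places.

Mean R_i = (0.4 − 5.5 − 4.7 + 5.6 + 5.9) / 5 = 0.3400%
Mean R_m = (2.0 − 5.6 − 1.3 + 7.6 + 5.5) / 5 = 1.6400%
Σ(R_i − R̄_i)(R_m − R̄_m) = 109.9320  ⇒  Cov = 109.9320 / 4 = 27.4830
Σ(R_m − R̄_m)² = 111.6120  ⇒  Var(R_m) = 111.6120 / 4 = 27.9030
β = Cov / Var(R_m) = 27.4830 / 27.9030 = 0.9849

0.985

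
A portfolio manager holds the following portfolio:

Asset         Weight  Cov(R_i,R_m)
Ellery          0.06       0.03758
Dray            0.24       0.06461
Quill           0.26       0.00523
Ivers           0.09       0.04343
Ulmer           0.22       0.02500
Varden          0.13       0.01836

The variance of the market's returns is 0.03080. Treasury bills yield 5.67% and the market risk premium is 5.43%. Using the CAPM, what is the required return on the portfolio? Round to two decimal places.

β_Ellery = 0.03758 / 0.03080 = 1.2201
β_Dray = 0.06461 / 0.03080 = 2.0977
β_Quill = 0.00523 / 0.03080 = 0.1698
β_Ivers = 0.04343 / 0.03080 = 1.4101
β_Ulmer = 0.02500 / 0.03080 = 0.8117
β_Varden = 0.01836 / 0.03080 = 0.5961
β_P = Σ w_i β_i = 0.06×1.2201 + 0.24×2.0977 + 0.26×0.1698 + 0.09×1.4101 + 0.22×0.8117 + 0.13×0.5961 = 1.0038
E(R_P) = R_f + β_P × MRP = 5.67% + 1.0038 × 5.43% = 11.12%

11.12%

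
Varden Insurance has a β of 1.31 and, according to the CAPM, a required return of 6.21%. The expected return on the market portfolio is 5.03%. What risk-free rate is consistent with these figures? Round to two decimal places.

1.22%

E(R) = R_f + β(E(R_m) − R_f) = R_f(1 − β) + β·E(R_m)
6.21% = R_f × (1 − 1.31) + 1.31 × 5.03%
6.21% = R_f × -0.31 + 6.5893%
R_f = (6.21% − 6.5893%) / -0.31 = 1.22%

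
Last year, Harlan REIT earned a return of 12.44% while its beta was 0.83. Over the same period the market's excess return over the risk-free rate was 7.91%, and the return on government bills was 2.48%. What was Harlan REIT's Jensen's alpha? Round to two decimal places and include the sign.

CAPM benchmark = R_f + β(R_m − R_f) = 2.48% + 0.83 × 7.91% = 9.0453%
α = actual − benchmark = 12.44% − 9.0453% = +3.39%

+3.39%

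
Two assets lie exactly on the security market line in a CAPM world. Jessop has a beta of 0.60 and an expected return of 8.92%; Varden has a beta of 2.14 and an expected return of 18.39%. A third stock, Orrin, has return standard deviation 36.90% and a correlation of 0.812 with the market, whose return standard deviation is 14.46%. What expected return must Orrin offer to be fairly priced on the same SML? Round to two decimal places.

17.97%

MRP = (18.39% − 8.92%) / (2.14 − 0.60) = 6.1494%
R_f = 8.92% − 0.60 × 6.1494% = 5.2304%
β_Orrin = ρ·σ_i/σ_m = 0.812 × 36.90 / 14.46 = 2.0721
E(R_Orrin) = R_f + β × MRP = 5.2304% + 2.0721 × 6.1494% = 17.97%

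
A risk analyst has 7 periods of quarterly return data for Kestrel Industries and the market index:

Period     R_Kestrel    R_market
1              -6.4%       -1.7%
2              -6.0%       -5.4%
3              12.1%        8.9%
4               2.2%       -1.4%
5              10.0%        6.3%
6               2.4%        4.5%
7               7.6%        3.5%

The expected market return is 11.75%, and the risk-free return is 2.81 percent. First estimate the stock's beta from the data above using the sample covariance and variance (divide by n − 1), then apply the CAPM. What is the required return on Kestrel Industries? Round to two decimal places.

Mean R_i = (-6.4 − 6.0 + 12.1 + 2.2 + 10.0 + 2.4 + 7.6) / 7 = 3.1286%
Mean R_m = (-1.7 − 5.4 + 8.9 − 1.4 + 6.3 + 4.5 + 3.5) / 7 = 2.1000%
Σ(R_i − R̄_i)(R_m − R̄_m) = 202.3000  ⇒  Cov = 202.3000 / 6 = 33.7167
Σ(R_m − R̄_m)² = 154.5400  ⇒  Var(R_m) = 154.5400 / 6 = 25.7567
β = Cov / Var(R_m) = 33.7167 / 25.7567 = 1.3090
MRP = 11.75% − 2.81% = 8.94%
E(R) = R_f + β × MRP = 2.81% + 1.3090 × 8.94% = 14.51%

14.51%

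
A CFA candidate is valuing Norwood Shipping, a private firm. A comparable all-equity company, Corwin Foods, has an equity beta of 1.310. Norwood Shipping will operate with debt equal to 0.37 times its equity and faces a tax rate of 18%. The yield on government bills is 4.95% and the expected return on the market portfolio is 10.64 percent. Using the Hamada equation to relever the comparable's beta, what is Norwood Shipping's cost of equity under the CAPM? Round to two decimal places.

β_L = β_U × [1 + (1 − t)(D/E)] = 1.310 × [1 + (1 − 0.18) × 0.37]
    = 1.310 × [1 + 0.82 × 0.37] = 1.310 × 1.3034 = 1.7075
MRP = 10.64% − 4.95% = 5.69%
E(R) = R_f + β_L × MRP = 4.95% + 1.7075 × 5.69% = 14.67%

14.67%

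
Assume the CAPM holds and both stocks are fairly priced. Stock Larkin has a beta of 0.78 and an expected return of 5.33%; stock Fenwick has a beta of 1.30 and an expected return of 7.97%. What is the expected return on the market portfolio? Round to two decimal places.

6.45%

Both satisfy E(R) = R_f + β·MRP, so the slope of the SML is
MRP = (7.97% − 5.33%) / (1.30 − 0.78) = 2.64% / 0.52 = 5.0769%
R_f = E(R_Larkin) − β_Larkin·MRP = 5.33% − 0.78 × 5.0769% = 1.3700%
E(R_m) = R_f + MRP = 1.3700% + 5.0769% = 6.45%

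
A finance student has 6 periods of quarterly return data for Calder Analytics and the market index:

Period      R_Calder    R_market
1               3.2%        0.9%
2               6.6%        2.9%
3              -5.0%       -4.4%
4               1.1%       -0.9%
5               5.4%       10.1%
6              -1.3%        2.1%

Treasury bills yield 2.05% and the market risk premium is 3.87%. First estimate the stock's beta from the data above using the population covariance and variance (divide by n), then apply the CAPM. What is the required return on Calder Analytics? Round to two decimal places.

Mean R_i = (3.2 + 6.6 − 5.0 + 1.1 + 5.4 − 1.3) / 6 = 1.6667%
Mean R_m = (0.9 + 2.9 − 4.4 − 0.9 + 10.1 + 2.1) / 6 = 1.7833%
Σ(R_i − R̄_i)(R_m − R̄_m) = 77.0067  ⇒  Cov = 77.0067 / 6 = 12.8345
Σ(R_m − R̄_m)² = 116.7283  ⇒  Var(R_m) = 116.7283 / 6 = 19.4547
β = Cov / Var(R_m) = 12.8345 / 19.4547 = 0.6597
E(R) = R_f + β × MRP = 2.05% + 0.6597 × 3.87% = 4.60%

4.60%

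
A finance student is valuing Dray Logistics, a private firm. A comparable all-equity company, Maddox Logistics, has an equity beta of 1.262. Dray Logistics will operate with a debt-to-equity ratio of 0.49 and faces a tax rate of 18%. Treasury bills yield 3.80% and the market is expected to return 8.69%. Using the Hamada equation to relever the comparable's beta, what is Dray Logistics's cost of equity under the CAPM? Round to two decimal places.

12.45%

β_L = β_U × [1 + (1 − t)(D/E)] = 1.262 × [1 + (1 − 0.18) × 0.49]
    = 1.262 × [1 + 0.82 × 0.49] = 1.262 × 1.4018 = 1.7691
MRP = 8.69% − 3.80% = 4.89%
E(R) = R_f + β_L × MRP = 3.80% + 1.7691 × 4.89% = 12.45%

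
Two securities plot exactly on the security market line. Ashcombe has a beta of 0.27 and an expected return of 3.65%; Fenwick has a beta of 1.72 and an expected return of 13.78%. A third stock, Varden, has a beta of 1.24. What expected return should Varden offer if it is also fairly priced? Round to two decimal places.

10.43%

MRP (SML slope) = (13.78% − 3.65%) / (1.72 − 0.27) = 10.13% / 1.45 = 6.9862%
R_f (intercept) = 3.65% − 0.27 × 6.9862% = 1.7637%
E(R_Varden) = R_f + β × MRP = 1.7637% + 1.24 × 6.9862% = 10.43%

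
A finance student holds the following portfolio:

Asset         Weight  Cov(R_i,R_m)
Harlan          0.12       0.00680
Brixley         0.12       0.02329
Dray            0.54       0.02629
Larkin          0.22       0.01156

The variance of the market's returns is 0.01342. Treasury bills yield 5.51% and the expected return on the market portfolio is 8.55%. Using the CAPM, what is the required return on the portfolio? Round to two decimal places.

10.12%

β_Harlan = 0.00680 / 0.01342 = 0.5067
β_Brixley = 0.02329 / 0.01342 = 1.7355
β_Dray = 0.02629 / 0.01342 = 1.9590
β_Larkin = 0.01156 / 0.01342 = 0.8614
β_P = Σ w_i β_i = 0.12×0.5067 + 0.12×1.7355 + 0.54×1.9590 + 0.22×0.8614 = 1.5164
MRP = 8.55% − 5.51% = 3.04%
E(R_P) = R_f + β_P × MRP = 5.51% + 1.5164 × 3.04% = 10.12%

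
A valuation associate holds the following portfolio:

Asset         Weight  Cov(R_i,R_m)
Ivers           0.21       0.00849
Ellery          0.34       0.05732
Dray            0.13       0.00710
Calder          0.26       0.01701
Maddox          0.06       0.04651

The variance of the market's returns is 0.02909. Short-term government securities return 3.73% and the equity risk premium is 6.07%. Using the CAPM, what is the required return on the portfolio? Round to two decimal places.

9.87%

β_Ivers = 0.00849 / 0.02909 = 0.2919
β_Ellery = 0.05732 / 0.02909 = 1.9704
β_Dray = 0.00710 / 0.02909 = 0.2441
β_Calder = 0.01701 / 0.02909 = 0.5847
β_Maddox = 0.04651 / 0.02909 = 1.5988
β_P = Σ w_i β_i = 0.21×0.2919 + 0.34×1.9704 + 0.13×0.2441 + 0.26×0.5847 + 0.06×1.5988 = 1.0109
E(R_P) = R_f + β_P × MRP = 3.73% + 1.0109 × 6.07% = 9.87%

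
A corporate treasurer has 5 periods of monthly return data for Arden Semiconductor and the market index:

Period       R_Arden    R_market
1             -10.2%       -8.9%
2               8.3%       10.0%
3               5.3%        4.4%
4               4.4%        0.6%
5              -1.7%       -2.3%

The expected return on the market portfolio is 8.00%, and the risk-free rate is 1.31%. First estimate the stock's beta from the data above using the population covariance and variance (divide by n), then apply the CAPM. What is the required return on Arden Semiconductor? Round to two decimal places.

Mean R_i = (-10.2 + 8.3 + 5.3 + 4.4 − 1.7) / 5 = 1.2200%
Mean R_m = (-8.9 + 10.0 + 4.4 + 0.6 − 2.3) / 5 = 0.7600%
Σ(R_i − R̄_i)(R_m − R̄_m) = 199.0140  ⇒  Cov = 199.0140 / 5 = 39.8028
Σ(R_m − R̄_m)² = 201.3320  ⇒  Var(R_m) = 201.3320 / 5 = 40.2664
β = Cov / Var(R_m) = 39.8028 / 40.2664 = 0.9885
MRP = 8.00% − 1.31% = 6.69%
E(R) = R_f + β × MRP = 1.31% + 0.9885 × 6.69% = 7.92%

7.92%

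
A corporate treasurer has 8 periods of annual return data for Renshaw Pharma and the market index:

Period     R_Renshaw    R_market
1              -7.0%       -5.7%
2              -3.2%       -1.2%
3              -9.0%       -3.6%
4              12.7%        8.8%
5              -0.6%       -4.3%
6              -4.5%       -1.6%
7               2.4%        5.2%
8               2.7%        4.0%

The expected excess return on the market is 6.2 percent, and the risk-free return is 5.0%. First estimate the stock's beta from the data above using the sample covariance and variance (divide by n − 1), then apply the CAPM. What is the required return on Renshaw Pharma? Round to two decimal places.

12.33%

Mean R_i = (-7.0 − 3.2 − 9.0 + 12.7 − 0.6 − 4.5 + 2.4 + 2.7) / 8 = -0.8125%
Mean R_m = (-5.7 − 1.2 − 3.6 + 8.8 − 4.3 − 1.6 + 5.2 + 4.0) / 8 = 0.2000%
Σ(R_i − R̄_i)(R_m − R̄_m) = 222.2600  ⇒  Cov = 222.2600 / 7 = 31.7514
Σ(R_m − R̄_m)² = 188.1000  ⇒  Var(R_m) = 188.1000 / 7 = 26.8714
β = Cov / Var(R_m) = 31.7514 / 26.8714 = 1.1816
E(R) = R_f + β × MRP = 5.0% + 1.1816 × 6.2% = 12.33%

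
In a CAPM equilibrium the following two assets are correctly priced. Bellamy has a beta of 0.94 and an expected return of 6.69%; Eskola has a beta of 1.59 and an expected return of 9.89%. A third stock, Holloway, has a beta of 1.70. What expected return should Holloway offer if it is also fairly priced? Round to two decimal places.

MRP (SML slope) = (9.89% − 6.69%) / (1.59 − 0.94) = 3.20% / 0.65 = 4.9231%
R_f (intercept) = 6.69% − 0.94 × 4.9231% = 2.0623%
E(R_Holloway) = R_f + β × MRP = 2.0623% + 1.70 × 4.9231% = 10.43%

10.43%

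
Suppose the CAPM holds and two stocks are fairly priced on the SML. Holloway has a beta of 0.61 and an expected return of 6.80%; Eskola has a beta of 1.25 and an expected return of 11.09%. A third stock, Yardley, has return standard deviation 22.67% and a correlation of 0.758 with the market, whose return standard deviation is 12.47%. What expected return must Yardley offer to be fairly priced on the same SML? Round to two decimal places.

MRP = (11.09% − 6.80%) / (1.25 − 0.61) = 6.7031%
R_f = 6.80% − 0.61 × 6.7031% = 2.7111%
β_Yardley = ρ·σ_i/σ_m = 0.758 × 22.67 / 12.47 = 1.3780
E(R_Yardley) = R_f + β × MRP = 2.7111% + 1.3780 × 6.7031% = 11.95%

11.95%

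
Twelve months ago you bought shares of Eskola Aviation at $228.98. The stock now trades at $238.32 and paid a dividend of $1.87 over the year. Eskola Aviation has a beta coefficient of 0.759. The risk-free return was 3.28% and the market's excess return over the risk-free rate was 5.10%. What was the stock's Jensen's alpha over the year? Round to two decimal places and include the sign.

Realised HPR = (P1 + D1 − P0) / P0 = (238.32 + 1.87 − 228.98) / 228.98 = 11.21 / 228.98 = 4.8956%
CAPM required = R_f + β·MRP = 3.28% + 0.759 × 5.10% = 7.15090%
α = realised − required = 4.8956% − 7.15090% = -2.26%

-2.26%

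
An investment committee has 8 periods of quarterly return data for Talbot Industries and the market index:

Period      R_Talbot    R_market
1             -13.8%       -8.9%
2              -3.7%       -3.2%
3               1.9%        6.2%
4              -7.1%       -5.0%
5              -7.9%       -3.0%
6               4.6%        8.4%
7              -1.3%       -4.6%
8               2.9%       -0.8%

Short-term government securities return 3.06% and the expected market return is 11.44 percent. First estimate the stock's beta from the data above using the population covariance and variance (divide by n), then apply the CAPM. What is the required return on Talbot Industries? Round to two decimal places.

10.58%

Mean R_i = (-13.8 − 3.7 + 1.9 − 7.1 − 7.9 + 4.6 − 1.3 + 2.9) / 8 = -3.0500%
Mean R_m = (-8.9 − 3.2 + 6.2 − 5.0 − 3.0 + 8.4 − 4.6 − 0.8) / 8 = -1.3625%
Σ(R_i − R̄_i)(R_m − R̄_m) = 214.6950  ⇒  Cov = 214.6950 / 8 = 26.8369
Σ(R_m − R̄_m)² = 239.3988  ⇒  Var(R_m) = 239.3988 / 8 = 29.9249
β = Cov / Var(R_m) = 26.8369 / 29.9249 = 0.8968
MRP = 11.44% − 3.06% = 8.38%
E(R) = R_f + β × MRP = 3.06% + 0.8968 × 8.38% = 10.58%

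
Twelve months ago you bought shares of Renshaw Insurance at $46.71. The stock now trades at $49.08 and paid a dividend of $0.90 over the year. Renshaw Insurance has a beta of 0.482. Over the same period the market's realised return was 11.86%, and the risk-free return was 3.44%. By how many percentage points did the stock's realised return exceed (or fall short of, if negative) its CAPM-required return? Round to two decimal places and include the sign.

Realised HPR = (P1 + D1 − P0) / P0 = (49.08 + 0.90 − 46.71) / 46.71 = 3.27 / 46.71 = 7.0006%
MRP = 11.86% − 3.44% = 8.42%
CAPM required = R_f + β·MRP = 3.44% + 0.482 × 8.42% = 7.49844%
α = realised − required = 7.0006% − 7.49844% = -0.50%

-0.50%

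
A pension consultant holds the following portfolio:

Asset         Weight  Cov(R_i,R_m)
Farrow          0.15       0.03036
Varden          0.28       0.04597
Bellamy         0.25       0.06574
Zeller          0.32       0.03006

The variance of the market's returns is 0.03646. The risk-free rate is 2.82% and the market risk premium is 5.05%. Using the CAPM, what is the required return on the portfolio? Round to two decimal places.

β_Farrow = 0.03036 / 0.03646 = 0.8327
β_Varden = 0.04597 / 0.03646 = 1.2608
β_Bellamy = 0.06574 / 0.03646 = 1.8031
β_Zeller = 0.03006 / 0.03646 = 0.8245
β_P = Σ w_i β_i = 0.15×0.8327 + 0.28×1.2608 + 0.25×1.8031 + 0.32×0.8245 = 1.1925
E(R_P) = R_f + β_P × MRP = 2.82% + 1.1925 × 5.05% = 8.84%

8.84%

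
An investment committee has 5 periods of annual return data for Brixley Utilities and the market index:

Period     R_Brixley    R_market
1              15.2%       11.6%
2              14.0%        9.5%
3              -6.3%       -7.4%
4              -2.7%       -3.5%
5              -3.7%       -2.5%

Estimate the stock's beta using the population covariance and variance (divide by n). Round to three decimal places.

Mean R_i = (15.2 + 14.0 − 6.3 − 2.7 − 3.7) / 5 = 3.3000%
Mean R_m = (11.6 + 9.5 − 7.4 − 3.5 − 2.5) / 5 = 1.5400%
Σ(R_i − R̄_i)(R_m − R̄_m) = 349.2300  ⇒  Cov = 349.2300 / 5 = 69.8460
Σ(R_m − R̄_m)² = 286.2120  ⇒  Var(R_m) = 286.2120 / 5 = 57.2424
β = Cov / Var(R_m) = 69.8460 / 57.2424 = 1.2202

1.220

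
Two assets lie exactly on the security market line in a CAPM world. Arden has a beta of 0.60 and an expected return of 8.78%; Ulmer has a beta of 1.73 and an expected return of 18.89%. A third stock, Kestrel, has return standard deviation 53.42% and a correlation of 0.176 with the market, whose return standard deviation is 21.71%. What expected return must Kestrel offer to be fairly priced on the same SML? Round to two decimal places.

MRP = (18.89% − 8.78%) / (1.73 − 0.60) = 8.9469%
R_f = 8.78% − 0.60 × 8.9469% = 3.4119%
β_Kestrel = ρ·σ_i/σ_m = 0.176 × 53.42 / 21.71 = 0.4331
E(R_Kestrel) = R_f + β × MRP = 3.4119% + 0.4331 × 8.9469% = 7.29%

7.29%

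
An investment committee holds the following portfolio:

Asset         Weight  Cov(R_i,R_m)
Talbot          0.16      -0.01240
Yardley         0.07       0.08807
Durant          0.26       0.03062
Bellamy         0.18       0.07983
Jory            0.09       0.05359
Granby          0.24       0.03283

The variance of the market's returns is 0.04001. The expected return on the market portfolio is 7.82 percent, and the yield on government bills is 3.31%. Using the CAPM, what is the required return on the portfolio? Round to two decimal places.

7.73%

β_Talbot = -0.01240 / 0.04001 = -0.3099
β_Yardley = 0.08807 / 0.04001 = 2.2012
β_Durant = 0.03062 / 0.04001 = 0.7653
β_Bellamy = 0.07983 / 0.04001 = 1.9953
β_Jory = 0.05359 / 0.04001 = 1.3394
β_Granby = 0.03283 / 0.04001 = 0.8205
β_P = Σ w_i β_i = 0.16×-0.3099 + 0.07×2.2012 + 0.26×0.7653 + 0.18×1.9953 + 0.09×1.3394 + 0.24×0.8205 = 0.9801
MRP = 7.82% − 3.31% = 4.51%
E(R_P) = R_f + β_P × MRP = 3.31% + 0.9801 × 4.51% = 7.73%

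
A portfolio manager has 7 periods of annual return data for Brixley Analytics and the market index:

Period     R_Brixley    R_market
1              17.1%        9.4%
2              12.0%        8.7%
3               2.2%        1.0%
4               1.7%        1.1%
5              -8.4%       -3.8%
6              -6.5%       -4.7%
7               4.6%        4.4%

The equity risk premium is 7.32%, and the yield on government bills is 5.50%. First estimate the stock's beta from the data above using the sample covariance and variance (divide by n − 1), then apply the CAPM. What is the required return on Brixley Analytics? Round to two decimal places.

17.35%

Mean R_i = (17.1 + 12.0 + 2.2 + 1.7 − 8.4 − 6.5 + 4.6) / 7 = 3.2429%
Mean R_m = (9.4 + 8.7 + 1.0 + 1.1 − 3.8 − 4.7 + 4.4) / 7 = 2.3000%
Σ(R_i − R̄_i)(R_m − R̄_m) = 299.7100  ⇒  Cov = 299.7100 / 6 = 49.9517
Σ(R_m − R̄_m)² = 185.1200  ⇒  Var(R_m) = 185.1200 / 6 = 30.8533
β = Cov / Var(R_m) = 49.9517 / 30.8533 = 1.6190
E(R) = R_f + β × MRP = 5.50% + 1.6190 × 7.32% = 17.35%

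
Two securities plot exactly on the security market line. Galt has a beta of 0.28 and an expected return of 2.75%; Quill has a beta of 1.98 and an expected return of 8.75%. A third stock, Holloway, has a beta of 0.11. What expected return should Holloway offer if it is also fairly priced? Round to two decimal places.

MRP (SML slope) = (8.75% − 2.75%) / (1.98 − 0.28) = 6.00% / 1.70 = 3.5294%
R_f (intercept) = 2.75% − 0.28 × 3.5294% = 1.7618%
E(R_Holloway) = R_f + β × MRP = 1.7618% + 0.11 × 3.5294% = 2.15%

2.15%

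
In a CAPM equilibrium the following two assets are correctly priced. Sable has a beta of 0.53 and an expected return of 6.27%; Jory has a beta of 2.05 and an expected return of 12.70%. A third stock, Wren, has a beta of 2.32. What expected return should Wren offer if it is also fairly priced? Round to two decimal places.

MRP (SML slope) = (12.70% − 6.27%) / (2.05 − 0.53) = 6.43% / 1.52 = 4.2303%
R_f (intercept) = 6.27% − 0.53 × 4.2303% = 4.0279%
E(R_Wren) = R_f + β × MRP = 4.0279% + 2.32 × 4.2303% = 13.84%

13.84%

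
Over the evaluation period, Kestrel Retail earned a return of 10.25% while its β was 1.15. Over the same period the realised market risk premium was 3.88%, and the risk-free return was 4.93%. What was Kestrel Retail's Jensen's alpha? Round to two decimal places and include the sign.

CAPM benchmark = R_f + β(R_m − R_f) = 4.93% + 1.15 × 3.88% = 9.3920%
α = actual − benchmark = 10.25% − 9.3920% = +0.86%

+0.86%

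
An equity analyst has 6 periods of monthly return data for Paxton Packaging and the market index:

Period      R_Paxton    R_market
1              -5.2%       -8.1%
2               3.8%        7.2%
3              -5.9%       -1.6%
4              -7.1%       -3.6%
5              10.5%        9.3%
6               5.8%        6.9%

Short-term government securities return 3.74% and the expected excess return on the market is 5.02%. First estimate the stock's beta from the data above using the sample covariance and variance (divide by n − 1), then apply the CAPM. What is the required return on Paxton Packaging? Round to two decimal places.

8.54%

Mean R_i = (-5.2 + 3.8 − 5.9 − 7.1 + 10.5 + 5.8) / 6 = 0.3167%
Mean R_m = (-8.1 + 7.2 − 1.6 − 3.6 + 9.3 + 6.9) / 6 = 1.6833%
Σ(R_i − R̄_i)(R_m − R̄_m) = 238.9517  ⇒  Cov = 238.9517 / 5 = 47.7903
Σ(R_m − R̄_m)² = 250.0683  ⇒  Var(R_m) = 250.0683 / 5 = 50.0137
β = Cov / Var(R_m) = 47.7903 / 50.0137 = 0.9555
E(R) = R_f + β × MRP = 3.74% + 0.9555 × 5.02% = 8.54%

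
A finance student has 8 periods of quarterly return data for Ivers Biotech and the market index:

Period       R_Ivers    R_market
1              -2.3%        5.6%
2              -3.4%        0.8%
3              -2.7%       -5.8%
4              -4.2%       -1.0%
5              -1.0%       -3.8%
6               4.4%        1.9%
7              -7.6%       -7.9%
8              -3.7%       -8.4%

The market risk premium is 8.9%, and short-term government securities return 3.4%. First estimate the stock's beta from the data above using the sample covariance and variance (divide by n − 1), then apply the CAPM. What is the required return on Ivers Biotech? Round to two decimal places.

Mean R_i = (-2.3 − 3.4 − 2.7 − 4.2 − 1.0 + 4.4 − 7.6 − 3.7) / 8 = -2.5625%
Mean R_m = (5.6 + 0.8 − 5.8 − 1.0 − 3.8 + 1.9 − 7.9 − 8.4) / 8 = -2.3250%
Σ(R_i − R̄_i)(R_m − R̄_m) = 59.8775  ⇒  Cov = 59.8775 / 7 = 8.5539
Σ(R_m − R̄_m)² = 174.4150  ⇒  Var(R_m) = 174.4150 / 7 = 24.9164
β = Cov / Var(R_m) = 8.5539 / 24.9164 = 0.3433
E(R) = R_f + β × MRP = 3.4% + 0.3433 × 8.9% = 6.46%

6.46%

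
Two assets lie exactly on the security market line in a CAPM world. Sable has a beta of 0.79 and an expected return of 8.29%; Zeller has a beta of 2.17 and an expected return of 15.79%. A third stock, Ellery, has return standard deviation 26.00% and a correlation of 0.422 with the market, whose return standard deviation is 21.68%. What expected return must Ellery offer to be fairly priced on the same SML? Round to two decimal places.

6.75%

MRP = (15.79% − 8.29%) / (2.17 − 0.79) = 5.4348%
R_f = 8.29% − 0.79 × 5.4348% = 3.9965%
β_Ellery = ρ·σ_i/σ_m = 0.422 × 26.00 / 21.68 = 0.5061
E(R_Ellery) = R_f + β × MRP = 3.9965% + 0.5061 × 5.4348% = 6.75%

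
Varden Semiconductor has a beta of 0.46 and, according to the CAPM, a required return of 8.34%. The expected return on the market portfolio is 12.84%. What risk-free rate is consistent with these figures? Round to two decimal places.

4.51%

E(R) = R_f + β(E(R_m) − R_f) = R_f(1 − β) + β·E(R_m)
8.34% = R_f × (1 − 0.46) + 0.46 × 12.84%
8.34% = R_f × 0.54 + 5.9064%
R_f = (8.34% − 5.9064%) / 0.54 = 4.51%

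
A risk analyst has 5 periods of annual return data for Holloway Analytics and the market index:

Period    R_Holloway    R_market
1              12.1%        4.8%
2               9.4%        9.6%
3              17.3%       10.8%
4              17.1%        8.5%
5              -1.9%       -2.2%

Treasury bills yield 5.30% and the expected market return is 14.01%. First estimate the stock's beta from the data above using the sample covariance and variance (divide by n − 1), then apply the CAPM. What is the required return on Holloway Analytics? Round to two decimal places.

Mean R_i = (12.1 + 9.4 + 17.3 + 17.1 − 1.9) / 5 = 10.8000%
Mean R_m = (4.8 + 9.6 + 10.8 + 8.5 − 2.2) / 5 = 6.3000%
Σ(R_i − R̄_i)(R_m − R̄_m) = 144.4900  ⇒  Cov = 144.4900 / 4 = 36.1225
Σ(R_m − R̄_m)² = 110.4800  ⇒  Var(R_m) = 110.4800 / 4 = 27.6200
β = Cov / Var(R_m) = 36.1225 / 27.6200 = 1.3078
MRP = 14.01% − 5.30% = 8.71%
E(R) = R_f + β × MRP = 5.30% + 1.3078 × 8.71% = 16.69%

16.69%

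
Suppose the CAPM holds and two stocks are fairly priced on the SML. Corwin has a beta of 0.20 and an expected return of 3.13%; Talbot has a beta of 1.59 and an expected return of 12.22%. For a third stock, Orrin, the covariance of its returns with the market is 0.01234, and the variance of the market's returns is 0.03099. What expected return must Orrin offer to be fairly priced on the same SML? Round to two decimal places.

4.43%

MRP = (12.22% − 3.13%) / (1.59 − 0.20) = 6.5396%
R_f = 3.13% − 0.20 × 6.5396% = 1.8221%
β_Orrin = Cov / Var(R_m) = 0.01234 / 0.03099 = 0.3982
E(R_Orrin) = R_f + β × MRP = 1.8221% + 0.3982 × 6.5396% = 4.43%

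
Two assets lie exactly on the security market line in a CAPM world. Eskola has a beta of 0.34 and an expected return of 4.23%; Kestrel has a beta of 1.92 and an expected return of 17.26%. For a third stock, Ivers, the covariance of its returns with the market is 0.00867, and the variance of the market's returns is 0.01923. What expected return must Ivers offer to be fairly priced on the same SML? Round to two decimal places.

MRP = (17.26% − 4.23%) / (1.92 − 0.34) = 8.2468%
R_f = 4.23% − 0.34 × 8.2468% = 1.4261%
β_Ivers = Cov / Var(R_m) = 0.00867 / 0.01923 = 0.4509
E(R_Ivers) = R_f + β × MRP = 1.4261% + 0.4509 × 8.2468% = 5.14%

5.14%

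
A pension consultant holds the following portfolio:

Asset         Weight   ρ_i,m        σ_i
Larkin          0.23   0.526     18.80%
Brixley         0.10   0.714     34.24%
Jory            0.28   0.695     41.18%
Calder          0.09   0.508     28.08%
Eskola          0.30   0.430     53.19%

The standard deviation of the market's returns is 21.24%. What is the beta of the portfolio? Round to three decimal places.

β_Larkin = 0.526 × 18.80% / 21.24% = 0.4656
β_Brixley = 0.714 × 34.24% / 21.24% = 1.1510
β_Jory = 0.695 × 41.18% / 21.24% = 1.3475
β_Calder = 0.508 × 28.08% / 21.24% = 0.6716
β_Eskola = 0.430 × 53.19% / 21.24% = 1.0768
β_P = Σ w_i β_i = 0.23×0.4656 + 0.10×1.1510 + 0.28×1.3475 + 0.09×0.6716 + 0.30×1.0768 = 0.9830

0.983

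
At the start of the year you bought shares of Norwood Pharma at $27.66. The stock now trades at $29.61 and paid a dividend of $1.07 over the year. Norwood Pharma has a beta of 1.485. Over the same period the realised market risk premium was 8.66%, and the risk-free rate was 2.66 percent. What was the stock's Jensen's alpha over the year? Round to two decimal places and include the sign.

Realised HPR = (P1 + D1 − P0) / P0 = (29.61 + 1.07 − 27.66) / 27.66 = 3.02 / 27.66 = 10.9183%
CAPM required = R_f + β·MRP = 2.66% + 1.485 × 8.66% = 15.52010%
α = realised − required = 10.9183% − 15.52010% = -4.60%

-4.60%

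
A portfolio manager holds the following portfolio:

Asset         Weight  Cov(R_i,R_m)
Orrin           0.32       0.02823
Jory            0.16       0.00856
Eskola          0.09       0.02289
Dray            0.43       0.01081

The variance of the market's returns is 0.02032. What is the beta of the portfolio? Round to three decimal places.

β_Orrin = 0.02823 / 0.02032 = 1.3893
β_Jory = 0.00856 / 0.02032 = 0.4213
β_Eskola = 0.02289 / 0.02032 = 1.1265
β_Dray = 0.01081 / 0.02032 = 0.5320
β_P = Σ w_i β_i = 0.32×1.3893 + 0.16×0.4213 + 0.09×1.1265 + 0.43×0.5320 = 0.8421

0.842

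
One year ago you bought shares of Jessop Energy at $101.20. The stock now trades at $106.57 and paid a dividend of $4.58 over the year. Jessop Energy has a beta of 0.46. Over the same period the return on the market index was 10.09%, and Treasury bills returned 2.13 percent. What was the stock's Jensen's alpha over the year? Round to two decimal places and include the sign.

Realised HPR = (P1 + D1 − P0) / P0 = (106.57 + 4.58 − 101.20) / 101.20 = 9.95 / 101.20 = 9.8320%
MRP = 10.09% − 2.13% = 7.96%
CAPM required = R_f + β·MRP = 2.13% + 0.46 × 7.96% = 5.7916%
α = realised − required = 9.8320% − 5.7916% = +4.04%

+4.04%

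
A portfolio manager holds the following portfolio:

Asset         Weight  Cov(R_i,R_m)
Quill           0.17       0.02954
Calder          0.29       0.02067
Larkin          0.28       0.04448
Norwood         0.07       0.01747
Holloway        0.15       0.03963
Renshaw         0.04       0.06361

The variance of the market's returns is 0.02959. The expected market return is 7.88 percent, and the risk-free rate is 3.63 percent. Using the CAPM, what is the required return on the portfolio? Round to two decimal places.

β_Quill = 0.02954 / 0.02959 = 0.9983
β_Calder = 0.02067 / 0.02959 = 0.6985
β_Larkin = 0.04448 / 0.02959 = 1.5032
β_Norwood = 0.01747 / 0.02959 = 0.5904
β_Holloway = 0.03963 / 0.02959 = 1.3393
β_Renshaw = 0.06361 / 0.02959 = 2.1497
β_P = Σ w_i β_i = 0.17×0.9983 + 0.29×0.6985 + 0.28×1.5032 + 0.07×0.5904 + 0.15×1.3393 + 0.04×2.1497 = 1.1214
MRP = 7.88% − 3.63% = 4.25%
E(R_P) = R_f + β_P × MRP = 3.63% + 1.1214 × 4.25% = 8.40%

8.40%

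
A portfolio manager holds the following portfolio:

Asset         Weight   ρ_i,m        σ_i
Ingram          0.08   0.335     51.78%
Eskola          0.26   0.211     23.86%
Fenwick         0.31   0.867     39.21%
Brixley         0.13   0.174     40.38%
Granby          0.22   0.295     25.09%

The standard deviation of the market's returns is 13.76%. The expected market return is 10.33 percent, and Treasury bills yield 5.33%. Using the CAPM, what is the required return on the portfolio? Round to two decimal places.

11.06%

β_Ingram = 0.335 × 51.78% / 13.76% = 1.2606
β_Eskola = 0.211 × 23.86% / 13.76% = 0.3659
β_Fenwick = 0.867 × 39.21% / 13.76% = 2.4706
β_Brixley = 0.174 × 40.38% / 13.76% = 0.5106
β_Granby = 0.295 × 25.09% / 13.76% = 0.5379
β_P = Σ w_i β_i = 0.08×1.2606 + 0.26×0.3659 + 0.31×2.4706 + 0.13×0.5106 + 0.22×0.5379 = 1.1466
MRP = 10.33% − 5.33% = 5.00%
E(R_P) = R_f + β_P × MRP = 5.33% + 1.1466 × 5.00% = 11.06%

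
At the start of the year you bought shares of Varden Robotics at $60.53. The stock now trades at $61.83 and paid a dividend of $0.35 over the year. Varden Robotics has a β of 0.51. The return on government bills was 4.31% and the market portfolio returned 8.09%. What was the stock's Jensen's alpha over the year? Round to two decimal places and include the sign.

-3.51%

Realised HPR = (P1 + D1 − P0) / P0 = (61.83 + 0.35 − 60.53) / 60.53 = 1.65 / 60.53 = 2.7259%
MRP = 8.09% − 4.31% = 3.78%
CAPM required = R_f + β·MRP = 4.31% + 0.51 × 3.78% = 6.2378%
α = realised − required = 2.7259% − 6.2378% = -3.51%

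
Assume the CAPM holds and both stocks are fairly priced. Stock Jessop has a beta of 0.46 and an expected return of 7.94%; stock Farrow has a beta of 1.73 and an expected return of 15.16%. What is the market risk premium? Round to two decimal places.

Both satisfy E(R) = R_f + β·MRP, so the slope of the SML is
MRP = (15.16% − 7.94%) / (1.73 − 0.46) = 7.22% / 1.27 = 5.6850%

5.69%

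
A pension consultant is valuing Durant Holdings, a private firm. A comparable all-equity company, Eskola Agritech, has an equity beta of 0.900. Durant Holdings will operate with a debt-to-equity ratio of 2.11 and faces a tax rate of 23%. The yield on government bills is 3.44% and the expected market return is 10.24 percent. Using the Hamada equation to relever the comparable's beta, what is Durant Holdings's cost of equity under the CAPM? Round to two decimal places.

19.50%

β_L = β_U × [1 + (1 − t)(D/E)] = 0.900 × [1 + (1 − 0.23) × 2.11]
    = 0.900 × [1 + 0.77 × 2.11] = 0.900 × 2.6247 = 2.3622
MRP = 10.24% − 3.44% = 6.80%
E(R) = R_f + β_L × MRP = 3.44% + 2.3622 × 6.80% = 19.50%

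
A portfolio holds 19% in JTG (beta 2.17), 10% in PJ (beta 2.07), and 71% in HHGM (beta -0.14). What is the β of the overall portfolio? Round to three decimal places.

0.520

β_P = Σ w_i β_i = 0.19×2.17 + 0.10×2.07 + 0.71×-0.14 = 0.5199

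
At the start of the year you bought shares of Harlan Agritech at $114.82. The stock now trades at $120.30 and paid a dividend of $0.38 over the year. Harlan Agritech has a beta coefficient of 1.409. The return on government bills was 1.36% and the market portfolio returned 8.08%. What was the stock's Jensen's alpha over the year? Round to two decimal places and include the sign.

-5.72%

Realised HPR = (P1 + D1 − P0) / P0 = (120.30 + 0.38 − 114.82) / 114.82 = 5.86 / 114.82 = 5.1036%
MRP = 8.08% − 1.36% = 6.72%
CAPM required = R_f + β·MRP = 1.36% + 1.409 × 6.72% = 10.82848%
α = realised − required = 5.1036% − 10.82848% = -5.72%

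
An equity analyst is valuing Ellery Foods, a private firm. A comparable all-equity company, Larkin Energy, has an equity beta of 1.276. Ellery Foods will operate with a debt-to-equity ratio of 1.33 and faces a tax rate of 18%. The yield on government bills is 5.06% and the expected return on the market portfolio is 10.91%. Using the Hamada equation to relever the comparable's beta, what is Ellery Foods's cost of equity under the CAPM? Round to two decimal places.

β_L = β_U × [1 + (1 − t)(D/E)] = 1.276 × [1 + (1 − 0.18) × 1.33]
    = 1.276 × [1 + 0.82 × 1.33] = 1.276 × 2.0906 = 2.6676
MRP = 10.91% − 5.06% = 5.85%
E(R) = R_f + β_L × MRP = 5.06% + 2.6676 × 5.85% = 20.67%

20.67%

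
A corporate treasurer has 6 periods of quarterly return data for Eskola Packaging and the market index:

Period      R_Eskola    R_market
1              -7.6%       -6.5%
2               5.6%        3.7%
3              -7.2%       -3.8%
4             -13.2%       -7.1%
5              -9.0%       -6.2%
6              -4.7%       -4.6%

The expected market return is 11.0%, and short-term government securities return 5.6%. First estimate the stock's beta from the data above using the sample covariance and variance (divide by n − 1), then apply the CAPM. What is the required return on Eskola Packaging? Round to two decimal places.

13.75%

Mean R_i = (-7.6 + 5.6 − 7.2 − 13.2 − 9.0 − 4.7) / 6 = -6.0167%
Mean R_m = (-6.5 + 3.7 − 3.8 − 7.1 − 6.2 − 4.6) / 6 = -4.0833%
Σ(R_i − R̄_i)(R_m − R̄_m) = 121.2117  ⇒  Cov = 121.2117 / 5 = 24.2423
Σ(R_m − R̄_m)² = 80.3483  ⇒  Var(R_m) = 80.3483 / 5 = 16.0697
β = Cov / Var(R_m) = 24.2423 / 16.0697 = 1.5086
MRP = 11.0% − 5.6% = 5.40%
E(R) = R_f + β × MRP = 5.6% + 1.5086 × 5.4% = 13.75%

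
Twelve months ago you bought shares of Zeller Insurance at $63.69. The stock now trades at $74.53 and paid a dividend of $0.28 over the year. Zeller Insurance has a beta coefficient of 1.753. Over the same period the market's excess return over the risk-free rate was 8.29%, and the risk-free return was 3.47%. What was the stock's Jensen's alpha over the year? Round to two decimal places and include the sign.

-0.54%

Realised HPR = (P1 + D1 − P0) / P0 = (74.53 + 0.28 − 63.69) / 63.69 = 11.12 / 63.69 = 17.4596%
CAPM required = R_f + β·MRP = 3.47% + 1.753 × 8.29% = 18.00237%
α = realised − required = 17.4596% − 18.00237% = -0.54%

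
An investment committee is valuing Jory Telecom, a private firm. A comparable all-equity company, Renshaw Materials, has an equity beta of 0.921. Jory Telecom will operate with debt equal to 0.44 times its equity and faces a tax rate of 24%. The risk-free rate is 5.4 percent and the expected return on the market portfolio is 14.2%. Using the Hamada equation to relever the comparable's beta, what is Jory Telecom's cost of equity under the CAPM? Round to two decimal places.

16.22%

β_L = β_U × [1 + (1 − t)(D/E)] = 0.921 × [1 + (1 − 0.24) × 0.44]
    = 0.921 × [1 + 0.76 × 0.44] = 0.921 × 1.3344 = 1.2290
MRP = 14.2% − 5.4% = 8.80%
E(R) = R_f + β_L × MRP = 5.4% + 1.2290 × 8.8% = 16.22%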